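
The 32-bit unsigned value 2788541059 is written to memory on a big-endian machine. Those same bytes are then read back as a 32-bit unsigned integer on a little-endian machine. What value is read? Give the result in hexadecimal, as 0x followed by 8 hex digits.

0x83C235A6

2788541059 in 32-bit hexadecimal is 0xA635C283.
Stored big-endian, the bytes at ascending addresses are A6 35 C2 83.
Read back as little-endian, the first byte is least significant, giving 0x83C235A6.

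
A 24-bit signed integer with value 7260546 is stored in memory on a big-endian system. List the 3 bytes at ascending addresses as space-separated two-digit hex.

6E C9 82

7260546 in hexadecimal, padded to 24 bits, is 0x6EC982.
Split into bytes (most-significant first): 6E C9 82.
In big-endian order the high byte comes first in memory.
So the memory order matches the most-significant-first order: 6E C9 82.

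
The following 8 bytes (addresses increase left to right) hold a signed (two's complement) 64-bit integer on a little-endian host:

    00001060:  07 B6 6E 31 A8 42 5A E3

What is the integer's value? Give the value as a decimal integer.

In little-endian order the low byte comes first in memory.
Reassemble most-significant byte first: E3 5A 42 A8 31 6E B6 07 → 0xE35A42A8316EB607.
Top bit is set, so as a signed 64-bit value this is 0xE35A42A8316EB607 − 2^64 = -2064264189044673017.

-2064264189044673017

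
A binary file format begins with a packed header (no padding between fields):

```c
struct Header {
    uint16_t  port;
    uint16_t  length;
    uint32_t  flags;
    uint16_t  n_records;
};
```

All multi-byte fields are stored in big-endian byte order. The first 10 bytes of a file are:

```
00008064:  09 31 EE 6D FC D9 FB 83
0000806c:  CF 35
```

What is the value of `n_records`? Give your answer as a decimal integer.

`n_records` follows `port` (2 B), `length` (2 B), `flags` (4 B), so it starts at offset 2 + 2 + 4 = 8 and occupies 2 bytes.
Bytes at offsets 8..9: CF 35.
In big-endian order the high byte comes first in memory.
The bytes are already most-significant first: 0xCF35.
0xCF35 = 53045.

53045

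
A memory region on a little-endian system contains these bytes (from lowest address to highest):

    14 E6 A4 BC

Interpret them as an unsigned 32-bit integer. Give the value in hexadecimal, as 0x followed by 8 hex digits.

0xBCA4E614

Little-endian stores the least-significant byte at the lowest address.
Reassemble most-significant byte first: BC A4 E6 14 → 0xBCA4E614.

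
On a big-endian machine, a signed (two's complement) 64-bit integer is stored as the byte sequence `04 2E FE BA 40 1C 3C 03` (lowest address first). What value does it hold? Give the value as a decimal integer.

In big-endian order the high byte comes first in memory.
The bytes are already most-significant first: 0x042EFEBA401C3C03.
0x042EFEBA401C3C03 = 301458300973366275.

301458300973366275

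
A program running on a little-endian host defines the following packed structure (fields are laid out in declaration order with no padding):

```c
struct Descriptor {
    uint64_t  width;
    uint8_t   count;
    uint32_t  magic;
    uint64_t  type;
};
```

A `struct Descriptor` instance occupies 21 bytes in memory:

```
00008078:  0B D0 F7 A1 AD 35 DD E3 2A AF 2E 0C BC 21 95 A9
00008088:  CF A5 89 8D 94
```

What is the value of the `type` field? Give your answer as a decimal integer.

`type` follows `width` (8 B), `count` (1 B), `magic` (4 B), so it starts at offset 8 + 1 + 4 = 13 and occupies 8 bytes.
Bytes at offsets 13..20: 21 95 A9 CF A5 89 8D 94.
Little-endian: lowest address holds the least-significant byte.
Reassemble most-significant byte first: 94 8D 89 A5 CF A9 95 21 → 0x948D89A5CFA99521.
0x948D89A5CFA99521 = 10704363234576143649.

10704363234576143649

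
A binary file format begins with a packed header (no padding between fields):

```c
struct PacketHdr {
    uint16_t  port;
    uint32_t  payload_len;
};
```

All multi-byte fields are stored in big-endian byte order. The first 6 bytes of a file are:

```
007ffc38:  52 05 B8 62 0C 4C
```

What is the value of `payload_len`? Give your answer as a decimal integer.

3093433420

`payload_len` follows `port` (2 bytes), so it starts at byte offset 2 and occupies 4 bytes.
Bytes at offsets 2..5: B8 62 0C 4C.
In big-endian order the high byte comes first in memory.
The bytes are already most-significant first: 0xB8620C4C.
0xB8620C4C = 3093433420.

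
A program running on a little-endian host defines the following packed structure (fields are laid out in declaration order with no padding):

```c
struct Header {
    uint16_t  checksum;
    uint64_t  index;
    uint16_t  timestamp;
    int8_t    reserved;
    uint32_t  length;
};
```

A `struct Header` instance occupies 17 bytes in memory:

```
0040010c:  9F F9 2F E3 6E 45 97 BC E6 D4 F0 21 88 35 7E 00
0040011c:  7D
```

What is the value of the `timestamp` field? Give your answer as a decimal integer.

`timestamp` follows `checksum` (2 B), `index` (8 B), so it starts at offset 2 + 8 = 10 and occupies 2 bytes.
Bytes at offsets 10..11: F0 21.
In little-endian order the low byte comes first in memory.
Reassemble most-significant byte first: 21 F0 → 0x21F0.
0x21F0 = 8688.

8688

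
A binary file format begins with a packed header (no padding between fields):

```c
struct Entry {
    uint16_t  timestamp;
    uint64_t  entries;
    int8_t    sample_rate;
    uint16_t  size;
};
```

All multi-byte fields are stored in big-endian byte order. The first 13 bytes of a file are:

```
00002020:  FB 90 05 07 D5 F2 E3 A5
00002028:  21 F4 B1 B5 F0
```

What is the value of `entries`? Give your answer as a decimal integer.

`entries` follows `timestamp` (2 bytes), so it starts at byte offset 2 and occupies 8 bytes.
Bytes at offsets 2..9: 05 07 D5 F2 E3 A5 21 F4.
Big-endian stores the most-significant byte at the lowest address.
The bytes are already most-significant first: 0x0507D5F2E3A521F4.
0x0507D5F2E3A521F4 = 362493534204666356.

362493534204666356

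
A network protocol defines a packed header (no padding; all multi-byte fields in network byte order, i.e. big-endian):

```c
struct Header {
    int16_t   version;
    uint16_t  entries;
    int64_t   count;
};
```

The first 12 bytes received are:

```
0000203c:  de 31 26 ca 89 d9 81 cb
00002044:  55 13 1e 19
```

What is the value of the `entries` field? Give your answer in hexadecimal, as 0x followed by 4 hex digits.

`entries` follows `version` (2 bytes), so it starts at byte offset 2 and occupies 2 bytes.
Bytes at offsets 2..3: 26 CA.
Big-endian: lowest address holds the most-significant byte.
The bytes are already most-significant first: 0x26CA.

0x26CA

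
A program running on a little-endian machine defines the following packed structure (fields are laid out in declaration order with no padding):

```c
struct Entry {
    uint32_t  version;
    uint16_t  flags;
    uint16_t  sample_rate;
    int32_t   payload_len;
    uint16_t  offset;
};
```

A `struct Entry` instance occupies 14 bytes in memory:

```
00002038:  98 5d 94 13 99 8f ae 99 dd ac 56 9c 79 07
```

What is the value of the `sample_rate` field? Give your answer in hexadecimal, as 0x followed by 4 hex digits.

0x99AE

`sample_rate` follows `version` (4 B), `flags` (2 B), so it starts at offset 4 + 2 = 6 and occupies 2 bytes.
Bytes at offsets 6..7: AE 99.
In little-endian order the low byte comes first in memory.
Reassemble most-significant byte first: 99 AE → 0x99AE.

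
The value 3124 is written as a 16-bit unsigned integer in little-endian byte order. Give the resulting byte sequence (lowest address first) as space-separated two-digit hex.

3124 in hexadecimal, padded to 16 bits, is 0x0C34.
Split into bytes (most-significant first): 0C 34.
Little-endian: lowest address holds the least-significant byte.
So at ascending addresses the bytes are 34 0C.

34 0C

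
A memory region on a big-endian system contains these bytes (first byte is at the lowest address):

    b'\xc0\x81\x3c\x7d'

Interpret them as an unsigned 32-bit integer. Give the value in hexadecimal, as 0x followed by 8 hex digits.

0xC0813C7D

In big-endian order the high byte comes first in memory.
The bytes are already most-significant first: 0xC0813C7D.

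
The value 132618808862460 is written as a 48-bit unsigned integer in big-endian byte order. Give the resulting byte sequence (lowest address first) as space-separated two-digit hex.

78 9D B8 FE 26 FC

132618808862460 in hexadecimal, padded to 48 bits, is 0x789DB8FE26FC.
Split into bytes (most-significant first): 78 9D B8 FE 26 FC.
Big-endian: lowest address holds the most-significant byte.
So the memory order matches the most-significant-first order: 78 9D B8 FE 26 FC.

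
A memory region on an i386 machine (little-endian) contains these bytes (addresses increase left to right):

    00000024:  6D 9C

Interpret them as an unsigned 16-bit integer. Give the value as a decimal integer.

40045

In little-endian order the low byte comes first in memory.
Reassemble most-significant byte first: 9C 6D → 0x9C6D.
0x9C6D = 40045.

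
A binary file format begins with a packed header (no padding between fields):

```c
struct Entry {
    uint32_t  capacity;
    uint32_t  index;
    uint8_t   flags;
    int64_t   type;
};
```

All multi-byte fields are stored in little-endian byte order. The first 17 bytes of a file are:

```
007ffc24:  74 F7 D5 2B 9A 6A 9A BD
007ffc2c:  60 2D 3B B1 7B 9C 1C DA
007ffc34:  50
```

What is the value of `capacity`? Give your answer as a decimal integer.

735442804

`capacity` is the first field, at byte offset 0, occupying 4 bytes.
Bytes at offsets 0..3: 74 F7 D5 2B.
Little-endian: lowest address holds the least-significant byte.
Reassemble most-significant byte first: 2B D5 F7 74 → 0x2BD5F774.
0x2BD5F774 = 735442804.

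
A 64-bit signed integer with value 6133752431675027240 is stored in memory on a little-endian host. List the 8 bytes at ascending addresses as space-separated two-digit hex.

28 AF 2D AE 56 77 1F 55

6133752431675027240 in hexadecimal, padded to 64 bits, is 0x551F7756AE2DAF28.
Split into bytes (most-significant first): 55 1F 77 56 AE 2D AF 28.
Little-endian stores the least-significant byte at the lowest address.
So at ascending addresses the bytes are 28 AF 2D AE 56 77 1F 55.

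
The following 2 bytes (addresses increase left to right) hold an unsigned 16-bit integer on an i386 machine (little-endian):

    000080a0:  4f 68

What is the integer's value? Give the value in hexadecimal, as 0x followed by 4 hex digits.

0x684F

Little-endian stores the least-significant byte at the lowest address.
Reassemble most-significant byte first: 68 4F → 0x684F.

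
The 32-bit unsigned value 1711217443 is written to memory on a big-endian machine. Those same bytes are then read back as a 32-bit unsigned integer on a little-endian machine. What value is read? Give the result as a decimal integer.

589037413

1711217443 in 32-bit hexadecimal is 0x65FF1B23.
Stored big-endian, the bytes at ascending addresses are 65 FF 1B 23.
Read back as little-endian, the first byte is least significant, giving 0x231BFF65.
0x231BFF65 = 589037413.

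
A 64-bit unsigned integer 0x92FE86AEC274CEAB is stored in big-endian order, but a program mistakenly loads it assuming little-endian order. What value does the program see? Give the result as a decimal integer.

12379960805188632210

Stored big-endian, the bytes at ascending addresses are 92 FE 86 AE C2 74 CE AB.
Read back as little-endian, the first byte is least significant, giving 0xABCE74C2AE86FE92.
0xABCE74C2AE86FE92 = 12379960805188632210.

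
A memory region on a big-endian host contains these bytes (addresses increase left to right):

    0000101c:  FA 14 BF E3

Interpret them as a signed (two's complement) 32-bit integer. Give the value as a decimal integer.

Big-endian: lowest address holds the most-significant byte.
The bytes are already most-significant first: 0xFA14BFE3.
Top bit is set, so as a signed 32-bit value this is 0xFA14BFE3 − 2^32 = -99303453.

-99303453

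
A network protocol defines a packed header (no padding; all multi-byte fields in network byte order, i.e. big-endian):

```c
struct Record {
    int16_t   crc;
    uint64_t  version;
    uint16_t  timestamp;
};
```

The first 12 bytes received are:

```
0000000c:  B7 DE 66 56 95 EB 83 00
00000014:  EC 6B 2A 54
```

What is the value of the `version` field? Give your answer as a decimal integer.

`version` follows `crc` (2 bytes), so it starts at byte offset 2 and occupies 8 bytes.
Bytes at offsets 2..9: 66 56 95 EB 83 00 EC 6B.
Big-endian stores the most-significant byte at the lowest address.
The bytes are already most-significant first: 0x665695EB8300EC6B.
0x665695EB8300EC6B = 7374246278613494891.

7374246278613494891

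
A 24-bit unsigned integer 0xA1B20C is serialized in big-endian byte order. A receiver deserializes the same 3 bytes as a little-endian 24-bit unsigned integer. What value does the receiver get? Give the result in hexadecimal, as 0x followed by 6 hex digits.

0x0CB2A1

Stored big-endian, the bytes at ascending addresses are A1 B2 0C.
Read back as little-endian, the first byte is least significant, giving 0x0CB2A1.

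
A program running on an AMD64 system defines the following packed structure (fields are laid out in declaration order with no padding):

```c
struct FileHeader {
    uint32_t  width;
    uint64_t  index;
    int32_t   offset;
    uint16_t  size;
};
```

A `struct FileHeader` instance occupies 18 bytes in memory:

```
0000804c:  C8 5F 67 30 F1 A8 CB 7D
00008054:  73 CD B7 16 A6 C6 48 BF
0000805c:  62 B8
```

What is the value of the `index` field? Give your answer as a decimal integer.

1637002885487896817

`index` follows `width` (4 bytes), so it starts at byte offset 4 and occupies 8 bytes.
Bytes at offsets 4..11: F1 A8 CB 7D 73 CD B7 16.
In little-endian order the low byte comes first in memory.
Reassemble most-significant byte first: 16 B7 CD 73 7D CB A8 F1 → 0x16B7CD737DCBA8F1.
0x16B7CD737DCBA8F1 = 1637002885487896817.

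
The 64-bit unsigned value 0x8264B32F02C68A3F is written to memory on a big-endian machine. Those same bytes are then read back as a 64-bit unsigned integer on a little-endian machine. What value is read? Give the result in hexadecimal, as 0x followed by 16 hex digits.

0x3F8AC6022FB36482

Stored big-endian, the bytes at ascending addresses are 82 64 B3 2F 02 C6 8A 3F.
Read back as little-endian, the first byte is least significant, giving 0x3F8AC6022FB36482.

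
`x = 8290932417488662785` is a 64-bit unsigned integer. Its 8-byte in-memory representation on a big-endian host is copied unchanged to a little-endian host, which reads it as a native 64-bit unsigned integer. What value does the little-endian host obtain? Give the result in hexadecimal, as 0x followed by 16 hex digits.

0x01B12E411B4F0F73

8290932417488662785 in 64-bit hexadecimal is 0x730F4F1B412EB101.
Stored big-endian, the bytes at ascending addresses are 73 0F 4F 1B 41 2E B1 01.
Read back as little-endian, the first byte is least significant, giving 0x01B12E411B4F0F73.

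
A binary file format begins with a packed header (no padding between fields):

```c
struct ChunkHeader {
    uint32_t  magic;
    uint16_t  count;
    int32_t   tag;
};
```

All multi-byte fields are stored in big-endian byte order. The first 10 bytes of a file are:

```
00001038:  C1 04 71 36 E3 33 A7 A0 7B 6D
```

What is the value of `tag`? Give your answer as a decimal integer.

-1482654867

`tag` follows `magic` (4 B), `count` (2 B), so it starts at offset 4 + 2 = 6 and occupies 4 bytes.
Bytes at offsets 6..9: A7 A0 7B 6D.
Big-endian: lowest address holds the most-significant byte.
The bytes are already most-significant first: 0xA7A07B6D.
Top bit is set, so as a signed 32-bit value this is 0xA7A07B6D − 2^32 = -1482654867.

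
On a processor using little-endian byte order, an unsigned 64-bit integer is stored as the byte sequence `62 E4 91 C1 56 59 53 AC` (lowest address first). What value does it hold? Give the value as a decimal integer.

In little-endian order the low byte comes first in memory.
Reassemble most-significant byte first: AC 53 59 56 C1 91 E4 62 → 0xAC535956C191E462.
0xAC535956C191E462 = 12417366826740212834.

12417366826740212834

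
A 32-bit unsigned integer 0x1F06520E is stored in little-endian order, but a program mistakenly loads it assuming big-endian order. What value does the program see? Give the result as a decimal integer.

Stored little-endian, the bytes at ascending addresses are 0E 52 06 1F.
Read back as big-endian, the last byte is least significant, giving 0x0E52061F.
0x0E52061F = 240256543.

240256543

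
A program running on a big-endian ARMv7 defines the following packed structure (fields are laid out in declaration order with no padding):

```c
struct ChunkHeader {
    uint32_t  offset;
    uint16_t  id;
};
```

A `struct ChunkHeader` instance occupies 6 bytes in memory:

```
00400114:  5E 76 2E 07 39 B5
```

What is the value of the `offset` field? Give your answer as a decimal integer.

1584803335

`offset` is the first field, at byte offset 0, occupying 4 bytes.
Bytes at offsets 0..3: 5E 76 2E 07.
Big-endian stores the most-significant byte at the lowest address.
The bytes are already most-significant first: 0x5E762E07.
0x5E762E07 = 1584803335.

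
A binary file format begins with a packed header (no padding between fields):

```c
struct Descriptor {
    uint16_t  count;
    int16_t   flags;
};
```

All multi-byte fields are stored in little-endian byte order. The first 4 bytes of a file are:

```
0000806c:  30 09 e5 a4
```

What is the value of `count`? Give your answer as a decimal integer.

`count` is the first field, at byte offset 0, occupying 2 bytes.
Bytes at offsets 0..1: 30 09.
Little-endian: lowest address holds the least-significant byte.
Reassemble most-significant byte first: 09 30 → 0x0930.
0x0930 = 2352.

2352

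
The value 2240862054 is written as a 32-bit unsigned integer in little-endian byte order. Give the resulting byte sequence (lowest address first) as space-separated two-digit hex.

2240862054 in hexadecimal, padded to 32 bits, is 0x8590D766.
Split into bytes (most-significant first): 85 90 D7 66.
In little-endian order the low byte comes first in memory.
So at ascending addresses the bytes are 66 D7 90 85.

66 D7 90 85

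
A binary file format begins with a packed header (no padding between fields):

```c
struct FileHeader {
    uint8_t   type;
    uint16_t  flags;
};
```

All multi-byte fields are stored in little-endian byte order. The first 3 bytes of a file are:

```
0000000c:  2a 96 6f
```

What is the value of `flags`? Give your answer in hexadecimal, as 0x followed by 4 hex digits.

`flags` follows `type` (1 byte), so it starts at byte offset 1 and occupies 2 bytes.
Bytes at offsets 1..2: 96 6F.
In little-endian order the low byte comes first in memory.
Reassemble most-significant byte first: 6F 96 → 0x6F96.

0x6F96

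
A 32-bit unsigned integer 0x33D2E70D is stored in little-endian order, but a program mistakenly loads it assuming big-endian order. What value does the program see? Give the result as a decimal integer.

233296435

Stored little-endian, the bytes at ascending addresses are 0D E7 D2 33.
Read back as big-endian, the last byte is least significant, giving 0x0DE7D233.
0x0DE7D233 = 233296435.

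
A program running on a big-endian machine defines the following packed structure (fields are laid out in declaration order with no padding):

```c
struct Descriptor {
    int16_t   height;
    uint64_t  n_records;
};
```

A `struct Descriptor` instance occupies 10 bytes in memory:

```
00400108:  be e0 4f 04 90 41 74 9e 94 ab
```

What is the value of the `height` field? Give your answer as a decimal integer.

-16672

`height` is the first field, at byte offset 0, occupying 2 bytes.
Bytes at offsets 0..1: BE E0.
Big-endian: lowest address holds the most-significant byte.
The bytes are already most-significant first: 0xBEE0.
Top bit is set, so as a signed 16-bit value this is 0xBEE0 − 2^16 = -16672.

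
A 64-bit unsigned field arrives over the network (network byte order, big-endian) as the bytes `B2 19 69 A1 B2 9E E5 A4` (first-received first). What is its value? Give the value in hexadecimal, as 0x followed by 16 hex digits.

0xB21969A1B29EE5A4

In big-endian order the high byte comes first in memory.
The bytes are already most-significant first: 0xB21969A1B29EE5A4.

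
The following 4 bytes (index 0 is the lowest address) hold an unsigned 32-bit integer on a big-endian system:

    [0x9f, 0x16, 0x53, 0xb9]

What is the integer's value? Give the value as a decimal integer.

2669040569

In big-endian order the high byte comes first in memory.
The bytes are already most-significant first: 0x9F1653B9.
0x9F1653B9 = 2669040569.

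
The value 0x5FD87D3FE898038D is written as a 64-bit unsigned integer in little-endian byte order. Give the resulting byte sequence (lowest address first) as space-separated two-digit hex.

8D 03 98 E8 3F 7D D8 5F

Split into bytes (most-significant first): 5F D8 7D 3F E8 98 03 8D.
Little-endian: lowest address holds the least-significant byte.
So at ascending addresses the bytes are 8D 03 98 E8 3F 7D D8 5F.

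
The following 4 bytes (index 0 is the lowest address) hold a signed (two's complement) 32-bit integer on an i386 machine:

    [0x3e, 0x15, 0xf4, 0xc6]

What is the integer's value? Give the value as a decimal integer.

In little-endian order the low byte comes first in memory.
Reassemble most-significant byte first: C6 F4 15 3E → 0xC6F4153E.
Top bit is set, so as a signed 32-bit value this is 0xC6F4153E − 2^32 = -957082306.

-957082306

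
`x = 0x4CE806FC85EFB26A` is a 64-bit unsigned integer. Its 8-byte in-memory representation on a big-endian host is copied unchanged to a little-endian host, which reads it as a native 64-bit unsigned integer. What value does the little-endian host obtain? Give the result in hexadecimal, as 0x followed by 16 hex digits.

Stored big-endian, the bytes at ascending addresses are 4C E8 06 FC 85 EF B2 6A.
Read back as little-endian, the first byte is least significant, giving 0x6AB2EF85FC06E84C.

0x6AB2EF85FC06E84C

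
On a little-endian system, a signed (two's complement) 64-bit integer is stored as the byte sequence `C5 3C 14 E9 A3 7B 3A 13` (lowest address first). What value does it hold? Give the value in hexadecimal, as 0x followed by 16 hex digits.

Little-endian: lowest address holds the least-significant byte.
Reassemble most-significant byte first: 13 3A 7B A3 E9 14 3C C5 → 0x133A7BA3E9143CC5.

0x133A7BA3E9143CC5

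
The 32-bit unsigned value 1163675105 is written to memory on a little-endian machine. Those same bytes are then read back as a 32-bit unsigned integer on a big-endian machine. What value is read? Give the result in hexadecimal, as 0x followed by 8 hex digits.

1163675105 in 32-bit hexadecimal is 0x455C45E1.
Stored little-endian, the bytes at ascending addresses are E1 45 5C 45.
Read back as big-endian, the last byte is least significant, giving 0xE1455C45.

0xE1455C45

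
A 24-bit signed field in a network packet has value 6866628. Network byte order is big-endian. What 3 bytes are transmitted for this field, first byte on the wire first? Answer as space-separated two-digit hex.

6866628 in hexadecimal, padded to 24 bits, is 0x68C6C4.
Split into bytes (most-significant first): 68 C6 C4.
Big-endian: lowest address holds the most-significant byte.
So the memory order matches the most-significant-first order: 68 C6 C4.

68 C6 C4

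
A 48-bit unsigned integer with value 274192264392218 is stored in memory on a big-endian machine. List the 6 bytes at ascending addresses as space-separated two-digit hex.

F9 60 5C 84 EE 1A

274192264392218 in hexadecimal, padded to 48 bits, is 0xF9605C84EE1A.
Split into bytes (most-significant first): F9 60 5C 84 EE 1A.
Big-endian: lowest address holds the most-significant byte.
So the memory order matches the most-significant-first order: F9 60 5C 84 EE 1A.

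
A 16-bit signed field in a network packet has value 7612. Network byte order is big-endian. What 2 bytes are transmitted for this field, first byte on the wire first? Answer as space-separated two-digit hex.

1D BC

7612 in hexadecimal, padded to 16 bits, is 0x1DBC.
Split into bytes (most-significant first): 1D BC.
Big-endian stores the most-significant byte at the lowest address.
So the memory order matches the most-significant-first order: 1D BC.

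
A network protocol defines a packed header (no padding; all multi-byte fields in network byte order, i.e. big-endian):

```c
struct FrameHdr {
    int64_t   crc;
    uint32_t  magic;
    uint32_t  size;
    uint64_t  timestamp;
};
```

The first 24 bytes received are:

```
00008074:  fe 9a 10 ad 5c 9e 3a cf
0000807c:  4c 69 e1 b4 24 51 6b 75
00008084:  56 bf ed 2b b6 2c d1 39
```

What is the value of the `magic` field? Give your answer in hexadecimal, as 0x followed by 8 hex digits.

0x4C69E1B4

`magic` follows `crc` (8 bytes), so it starts at byte offset 8 and occupies 4 bytes.
Bytes at offsets 8..11: 4C 69 E1 B4.
Big-endian stores the most-significant byte at the lowest address.
The bytes are already most-significant first: 0x4C69E1B4.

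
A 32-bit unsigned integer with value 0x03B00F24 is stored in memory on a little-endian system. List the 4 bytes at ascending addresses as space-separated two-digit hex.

Split into bytes (most-significant first): 03 B0 0F 24.
Little-endian stores the least-significant byte at the lowest address.
So at ascending addresses the bytes are 24 0F B0 03.

24 0F B0 03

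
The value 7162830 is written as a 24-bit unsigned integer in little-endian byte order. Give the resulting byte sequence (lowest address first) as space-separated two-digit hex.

7162830 in hexadecimal, padded to 24 bits, is 0x6D4BCE.
Split into bytes (most-significant first): 6D 4B CE.
Little-endian: lowest address holds the least-significant byte.
So at ascending addresses the bytes are CE 4B 6D.

CE 4B 6D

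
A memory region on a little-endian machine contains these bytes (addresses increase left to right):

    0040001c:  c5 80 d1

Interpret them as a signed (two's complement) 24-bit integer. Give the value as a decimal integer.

Little-endian: lowest address holds the least-significant byte.
Reassemble most-significant byte first: D1 80 C5 → 0xD180C5.
Top bit is set, so as a signed 24-bit value this is 0xD180C5 − 2^24 = -3047227.

-3047227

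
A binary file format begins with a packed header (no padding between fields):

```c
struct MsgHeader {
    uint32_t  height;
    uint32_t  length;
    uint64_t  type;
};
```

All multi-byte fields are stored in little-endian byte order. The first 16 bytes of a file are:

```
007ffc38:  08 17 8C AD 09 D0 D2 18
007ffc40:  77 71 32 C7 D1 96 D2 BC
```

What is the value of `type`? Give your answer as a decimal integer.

13606103251973992823

`type` follows `height` (4 B), `length` (4 B), so it starts at offset 4 + 4 = 8 and occupies 8 bytes.
Bytes at offsets 8..15: 77 71 32 C7 D1 96 D2 BC.
Little-endian: lowest address holds the least-significant byte.
Reassemble most-significant byte first: BC D2 96 D1 C7 32 71 77 → 0xBCD296D1C7327177.
0xBCD296D1C7327177 = 13606103251973992823.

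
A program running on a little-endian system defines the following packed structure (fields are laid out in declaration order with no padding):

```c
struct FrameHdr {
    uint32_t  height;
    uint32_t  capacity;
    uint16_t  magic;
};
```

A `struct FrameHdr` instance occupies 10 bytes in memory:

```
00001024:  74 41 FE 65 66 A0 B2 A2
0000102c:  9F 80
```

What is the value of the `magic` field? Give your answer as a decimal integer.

`magic` follows `height` (4 B), `capacity` (4 B), so it starts at offset 4 + 4 = 8 and occupies 2 bytes.
Bytes at offsets 8..9: 9F 80.
Little-endian: lowest address holds the least-significant byte.
Reassemble most-significant byte first: 80 9F → 0x809F.
0x809F = 32927.

32927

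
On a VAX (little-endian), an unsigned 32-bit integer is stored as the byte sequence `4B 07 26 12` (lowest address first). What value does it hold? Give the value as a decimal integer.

304482123

In little-endian order the low byte comes first in memory.
Reassemble most-significant byte first: 12 26 07 4B → 0x1226074B.
0x1226074B = 304482123.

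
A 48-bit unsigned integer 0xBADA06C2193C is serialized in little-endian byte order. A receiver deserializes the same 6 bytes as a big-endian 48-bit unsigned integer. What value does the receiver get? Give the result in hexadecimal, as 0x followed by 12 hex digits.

0x3C19C206DABA

Stored little-endian, the bytes at ascending addresses are 3C 19 C2 06 DA BA.
Read back as big-endian, the last byte is least significant, giving 0x3C19C206DABA.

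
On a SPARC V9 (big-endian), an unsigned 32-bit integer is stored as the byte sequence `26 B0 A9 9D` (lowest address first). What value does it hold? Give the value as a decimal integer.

Big-endian stores the most-significant byte at the lowest address.
The bytes are already most-significant first: 0x26B0A99D.
0x26B0A99D = 649111965.

649111965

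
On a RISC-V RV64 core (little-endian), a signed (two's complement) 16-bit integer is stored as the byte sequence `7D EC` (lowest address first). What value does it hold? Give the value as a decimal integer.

-4995

In little-endian order the low byte comes first in memory.
Reassemble most-significant byte first: EC 7D → 0xEC7D.
Top bit is set, so as a signed 16-bit value this is 0xEC7D − 2^16 = -4995.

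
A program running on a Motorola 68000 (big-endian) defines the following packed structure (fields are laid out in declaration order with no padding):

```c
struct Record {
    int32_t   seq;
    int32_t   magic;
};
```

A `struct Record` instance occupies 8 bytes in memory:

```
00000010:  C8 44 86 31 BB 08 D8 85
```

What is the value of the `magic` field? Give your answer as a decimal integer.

`magic` follows `seq` (4 bytes), so it starts at byte offset 4 and occupies 4 bytes.
Bytes at offsets 4..7: BB 08 D8 85.
Big-endian stores the most-significant byte at the lowest address.
The bytes are already most-significant first: 0xBB08D885.
Top bit is set, so as a signed 32-bit value this is 0xBB08D885 − 2^32 = -1157048187.

-1157048187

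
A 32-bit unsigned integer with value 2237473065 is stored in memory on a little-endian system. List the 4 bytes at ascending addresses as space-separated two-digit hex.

2237473065 in hexadecimal, padded to 32 bits, is 0x855D2129.
Split into bytes (most-significant first): 85 5D 21 29.
Little-endian stores the least-significant byte at the lowest address.
So at ascending addresses the bytes are 29 21 5D 85.

29 21 5D 85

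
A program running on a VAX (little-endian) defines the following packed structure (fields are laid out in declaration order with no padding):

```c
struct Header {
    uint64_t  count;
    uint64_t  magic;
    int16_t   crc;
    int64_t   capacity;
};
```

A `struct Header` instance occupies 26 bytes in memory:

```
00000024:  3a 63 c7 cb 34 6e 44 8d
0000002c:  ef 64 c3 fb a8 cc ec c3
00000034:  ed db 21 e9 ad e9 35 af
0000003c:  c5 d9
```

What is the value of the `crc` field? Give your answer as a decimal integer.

-9235

`crc` follows `count` (8 B), `magic` (8 B), so it starts at offset 8 + 8 = 16 and occupies 2 bytes.
Bytes at offsets 16..17: ED DB.
Little-endian: lowest address holds the least-significant byte.
Reassemble most-significant byte first: DB ED → 0xDBED.
Top bit is set, so as a signed 16-bit value this is 0xDBED − 2^16 = -9235.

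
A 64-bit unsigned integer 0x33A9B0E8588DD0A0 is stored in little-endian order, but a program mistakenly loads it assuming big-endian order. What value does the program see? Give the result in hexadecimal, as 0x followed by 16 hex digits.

0xA0D08D58E8B0A933

Stored little-endian, the bytes at ascending addresses are A0 D0 8D 58 E8 B0 A9 33.
Read back as big-endian, the last byte is least significant, giving 0xA0D08D58E8B0A933.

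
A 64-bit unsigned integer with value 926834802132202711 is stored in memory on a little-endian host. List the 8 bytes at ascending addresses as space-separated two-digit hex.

926834802132202711 in hexadecimal, padded to 64 bits, is 0x0CDCC7578A8F34D7.
Split into bytes (most-significant first): 0C DC C7 57 8A 8F 34 D7.
In little-endian order the low byte comes first in memory.
So at ascending addresses the bytes are D7 34 8F 8A 57 C7 DC 0C.

D7 34 8F 8A 57 C7 DC 0C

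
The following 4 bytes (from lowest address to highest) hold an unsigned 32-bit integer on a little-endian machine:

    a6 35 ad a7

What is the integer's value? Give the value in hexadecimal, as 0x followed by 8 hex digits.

0xA7AD35A6

In little-endian order the low byte comes first in memory.
Reassemble most-significant byte first: A7 AD 35 A6 → 0xA7AD35A6.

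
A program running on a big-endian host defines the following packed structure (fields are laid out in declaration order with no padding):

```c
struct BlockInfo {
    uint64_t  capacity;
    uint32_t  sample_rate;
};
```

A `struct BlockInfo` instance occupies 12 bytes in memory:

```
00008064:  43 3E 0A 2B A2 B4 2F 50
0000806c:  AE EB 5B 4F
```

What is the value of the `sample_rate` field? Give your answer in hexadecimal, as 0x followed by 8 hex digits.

`sample_rate` follows `capacity` (8 bytes), so it starts at byte offset 8 and occupies 4 bytes.
Bytes at offsets 8..11: AE EB 5B 4F.
Big-endian: lowest address holds the most-significant byte.
The bytes are already most-significant first: 0xAEEB5B4F.

0xAEEB5B4F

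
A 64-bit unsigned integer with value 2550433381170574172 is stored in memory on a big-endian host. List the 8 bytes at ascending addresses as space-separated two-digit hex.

2550433381170574172 in hexadecimal, padded to 64 bits, is 0x2364F5A5BBF8735C.
Split into bytes (most-significant first): 23 64 F5 A5 BB F8 73 5C.
Big-endian: lowest address holds the most-significant byte.
So the memory order matches the most-significant-first order: 23 64 F5 A5 BB F8 73 5C.

23 64 F5 A5 BB F8 73 5C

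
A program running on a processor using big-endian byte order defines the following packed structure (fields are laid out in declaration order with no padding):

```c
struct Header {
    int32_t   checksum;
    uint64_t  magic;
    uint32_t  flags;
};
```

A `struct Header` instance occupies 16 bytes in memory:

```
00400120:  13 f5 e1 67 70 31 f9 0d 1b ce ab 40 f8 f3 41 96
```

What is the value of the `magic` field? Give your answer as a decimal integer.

`magic` follows `checksum` (4 bytes), so it starts at byte offset 4 and occupies 8 bytes.
Bytes at offsets 4..11: 70 31 F9 0D 1B CE AB 40.
In big-endian order the high byte comes first in memory.
The bytes are already most-significant first: 0x7031F90D1BCEAB40.
0x7031F90D1BCEAB40 = 8084516640803171136.

8084516640803171136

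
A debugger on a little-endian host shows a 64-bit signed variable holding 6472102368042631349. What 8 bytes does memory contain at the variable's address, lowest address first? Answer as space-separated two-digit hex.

B5 40 25 25 D0 86 D1 59

6472102368042631349 in hexadecimal, padded to 64 bits, is 0x59D186D0252540B5.
Split into bytes (most-significant first): 59 D1 86 D0 25 25 40 B5.
Little-endian stores the least-significant byte at the lowest address.
So at ascending addresses the bytes are B5 40 25 25 D0 86 D1 59.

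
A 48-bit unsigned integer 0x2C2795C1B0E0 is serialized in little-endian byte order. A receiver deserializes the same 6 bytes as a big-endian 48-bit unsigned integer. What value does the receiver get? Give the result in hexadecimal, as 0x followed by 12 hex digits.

Stored little-endian, the bytes at ascending addresses are E0 B0 C1 95 27 2C.
Read back as big-endian, the last byte is least significant, giving 0xE0B0C195272C.

0xE0B0C195272C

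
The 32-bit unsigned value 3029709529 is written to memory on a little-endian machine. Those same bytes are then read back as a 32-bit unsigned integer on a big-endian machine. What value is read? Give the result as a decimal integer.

3652359604

3029709529 in 32-bit hexadecimal is 0xB495B2D9.
Stored little-endian, the bytes at ascending addresses are D9 B2 95 B4.
Read back as big-endian, the last byte is least significant, giving 0xD9B295B4.
0xD9B295B4 = 3652359604.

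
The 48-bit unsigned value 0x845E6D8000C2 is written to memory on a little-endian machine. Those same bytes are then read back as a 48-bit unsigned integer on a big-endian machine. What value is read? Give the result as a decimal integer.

213307410439812

Stored little-endian, the bytes at ascending addresses are C2 00 80 6D 5E 84.
Read back as big-endian, the last byte is least significant, giving 0xC200806D5E84.
0xC200806D5E84 = 213307410439812.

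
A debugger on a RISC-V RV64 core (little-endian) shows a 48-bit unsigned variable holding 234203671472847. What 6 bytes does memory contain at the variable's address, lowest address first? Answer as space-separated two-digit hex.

234203671472847 in hexadecimal, padded to 48 bits, is 0xD501CAA4AACF.
Split into bytes (most-significant first): D5 01 CA A4 AA CF.
Little-endian stores the least-significant byte at the lowest address.
So at ascending addresses the bytes are CF AA A4 CA 01 D5.

CF AA A4 CA 01 D5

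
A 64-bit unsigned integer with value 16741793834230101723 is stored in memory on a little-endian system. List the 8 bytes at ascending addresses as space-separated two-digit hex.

DB 36 1C 58 CA CC 56 E8

16741793834230101723 in hexadecimal, padded to 64 bits, is 0xE856CCCA581C36DB.
Split into bytes (most-significant first): E8 56 CC CA 58 1C 36 DB.
Little-endian: lowest address holds the least-significant byte.
So at ascending addresses the bytes are DB 36 1C 58 CA CC 56 E8.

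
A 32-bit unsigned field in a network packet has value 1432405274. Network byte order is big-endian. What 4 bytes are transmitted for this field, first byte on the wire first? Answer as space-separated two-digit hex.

55 60 C5 1A

1432405274 in hexadecimal, padded to 32 bits, is 0x5560C51A.
Split into bytes (most-significant first): 55 60 C5 1A.
Big-endian stores the most-significant byte at the lowest address.
So the memory order matches the most-significant-first order: 55 60 C5 1A.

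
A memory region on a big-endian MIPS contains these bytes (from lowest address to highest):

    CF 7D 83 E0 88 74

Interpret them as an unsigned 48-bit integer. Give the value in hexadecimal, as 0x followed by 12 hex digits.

0xCF7D83E08874

Big-endian: lowest address holds the most-significant byte.
The bytes are already most-significant first: 0xCF7D83E08874.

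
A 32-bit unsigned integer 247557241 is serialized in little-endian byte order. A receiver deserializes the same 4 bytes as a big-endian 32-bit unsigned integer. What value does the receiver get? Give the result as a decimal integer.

2037170446

247557241 in 32-bit hexadecimal is 0x0EC16C79.
Stored little-endian, the bytes at ascending addresses are 79 6C C1 0E.
Read back as big-endian, the last byte is least significant, giving 0x796CC10E.
0x796CC10E = 2037170446.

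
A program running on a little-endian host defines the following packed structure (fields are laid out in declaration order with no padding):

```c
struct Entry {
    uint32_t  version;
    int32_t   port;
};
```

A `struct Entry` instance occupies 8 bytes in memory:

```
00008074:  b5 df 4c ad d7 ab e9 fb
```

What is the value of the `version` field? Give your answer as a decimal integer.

`version` is the first field, at byte offset 0, occupying 4 bytes.
Bytes at offsets 0..3: B5 DF 4C AD.
Little-endian: lowest address holds the least-significant byte.
Reassemble most-significant byte first: AD 4C DF B5 → 0xAD4CDFB5.
0xAD4CDFB5 = 2907496373.

2907496373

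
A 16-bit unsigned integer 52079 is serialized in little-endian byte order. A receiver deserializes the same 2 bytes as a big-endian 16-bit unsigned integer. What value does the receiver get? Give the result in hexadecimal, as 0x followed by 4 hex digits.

0x6FCB

52079 in 16-bit hexadecimal is 0xCB6F.
Stored little-endian, the bytes at ascending addresses are 6F CB.
Read back as big-endian, the last byte is least significant, giving 0x6FCB.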